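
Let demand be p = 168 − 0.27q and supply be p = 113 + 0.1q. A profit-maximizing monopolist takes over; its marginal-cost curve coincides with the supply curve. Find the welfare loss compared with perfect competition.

Competitive equilibrium: 168 − 0.27q = 113 + 0.1q → q* = 148.6486, p* = 127.8649.
Marginal revenue: MR = 168 − 0.54q. Set MR = MC: 168 − 0.54q = 113 + 0.1q → q_m = 85.9375.
Price p_m = 168 − 0.27·85.9375 = 144.7969; MC(q_m) = 113 + 0.1·85.9375 = 121.5938.
Competitive q* = 148.6486, so Δq = 62.7111; wedge = 144.7969 − 121.5938 = 23.2031.
DWL = ½ × 62.7111 × 23.2031 = 727.55.

727.55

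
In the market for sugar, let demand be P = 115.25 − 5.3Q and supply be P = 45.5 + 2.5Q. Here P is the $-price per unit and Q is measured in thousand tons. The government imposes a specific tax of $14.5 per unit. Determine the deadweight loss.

$13.48 thousand

Competitive equilibrium: 115.25 − 5.3Q = 45.5 + 2.5Q → Q* = 8.9423, P* = 67.8558.
With the tax, the buyer price exceeds the seller price by 14.5: (115.25 − 5.3Q) − (45.5 + 2.5Q) = 14.5 → Q' = 7.0833.
ΔQ = 8.9423 − 7.0833 = 1.859; the wedge equals the tax, 14.5.
Welfare loss = ½ × 1.859 × 14.5 = $13.48 thousand.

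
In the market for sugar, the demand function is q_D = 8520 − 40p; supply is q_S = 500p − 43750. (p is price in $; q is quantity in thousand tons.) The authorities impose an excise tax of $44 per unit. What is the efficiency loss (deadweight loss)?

In inverse form: demand p = 213 − 0.025q, supply p = 87.5 + 0.002q.
Competitive equilibrium: 213 − 0.025q = 87.5 + 0.002q → q* = 4648.1481, p* = 96.7963.
With the tax, the buyer price exceeds the seller price by 44: (213 − 0.025q) − (87.5 + 0.002q) = 44 → q' = 3018.5185.
Δq = 4648.1481 − 3018.5185 = 1629.6296; the wedge equals the tax, 44.
DWL = ½ × 1629.6296 × 44 = $35851.85 thousand.

$35851.85 thousand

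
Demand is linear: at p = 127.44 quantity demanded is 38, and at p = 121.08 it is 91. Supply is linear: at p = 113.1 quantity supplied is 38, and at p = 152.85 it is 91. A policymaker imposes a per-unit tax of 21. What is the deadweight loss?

253.45

Demand slope = (121.08 − 127.44)/(91 − 38) = −0.12, so p = 132 − 0.12q.
Supply slope = (152.85 − 113.1)/(91 − 38) = 0.75, so p = 84.6 + 0.75q.
Competitive equilibrium: 132 − 0.12q = 84.6 + 0.75q → q* = 54.4828, p* = 125.4621.
With the tax, the buyer price exceeds the seller price by 21: (132 − 0.12q) − (84.6 + 0.75q) = 21 → q' = 30.3448.
Δq = 54.4828 − 30.3448 = 24.138; the wedge equals the tax, 21.
The triangle = ½ × 24.138 × 21 = 253.45.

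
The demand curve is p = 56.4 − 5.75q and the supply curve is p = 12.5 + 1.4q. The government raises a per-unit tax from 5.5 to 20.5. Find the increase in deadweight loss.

27.27

Competitive equilibrium: 56.4 − 5.75q = 12.5 + 1.4q → q* = 6.1399, p* = 21.0958.
For a per-unit tax t: Δq = t/7.15, so DWL = ½·t·(t/7.15) = t²/14.3.
At t = 5.5: DWL = 2.115. At t = 20.5: DWL = 29.388.
Increase = 29.388 − 2.115 = 27.27.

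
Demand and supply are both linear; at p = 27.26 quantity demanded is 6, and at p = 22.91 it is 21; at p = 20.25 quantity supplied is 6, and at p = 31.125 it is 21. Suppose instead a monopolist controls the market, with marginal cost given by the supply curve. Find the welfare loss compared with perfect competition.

4.17

Demand slope = (22.91 − 27.26)/(21 − 6) = −0.29, so p = 29 − 0.29q.
Supply slope = (31.125 − 20.25)/(21 − 6) = 0.725, so p = 15.9 + 0.725q.
Competitive equilibrium: 29 − 0.29q = 15.9 + 0.725q → q* = 12.9064, p* = 25.2571.
Marginal revenue: MR = 29 − 0.58q. Set MR = MC: 29 − 0.58q = 15.9 + 0.725q → q_m = 10.0383.
Price p_m = 29 − 0.29·10.0383 = 26.0889; MC(q_m) = 15.9 + 0.725·10.0383 = 23.1778.
Competitive q* = 12.9064, so Δq = 2.8681; wedge = 26.0889 − 23.1778 = 2.9111.
Deadweight loss = ½ × 2.8681 × 2.9111 = 4.17.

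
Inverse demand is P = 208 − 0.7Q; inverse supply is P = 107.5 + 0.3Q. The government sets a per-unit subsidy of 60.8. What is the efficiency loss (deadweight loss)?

Competitive equilibrium: 208 − 0.7Q = 107.5 + 0.3Q → Q* = 100.5, P* = 137.65.
The subsidy lowers effective supply by 60.8: P = 46.7 + 0.3Q.
New quantity: 208 − 0.7Q = 46.7 + 0.3Q → Q' = 161.3.
Overproduction ΔQ = 161.3 − 100.5 = 60.8; wedge = subsidy = 60.8.
Welfare loss = ½ × 60.8 × 60.8 = 1848.32.

1848.32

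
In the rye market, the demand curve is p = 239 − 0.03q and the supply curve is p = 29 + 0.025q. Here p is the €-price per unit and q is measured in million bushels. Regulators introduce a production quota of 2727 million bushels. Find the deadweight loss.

€32743.64 million

Competitive equilibrium: 239 − 0.03q = 29 + 0.025q → q* = 3818.1818, p* = 124.4545.
At q = 2727: demand price = 239 − 0.03·2727 = 157.19; supply price = 29 + 0.025·2727 = 97.175.
Δq = 3818.1818 − 2727 = 1091.1818; wedge = 157.19 − 97.175 = 60.015.
Welfare loss = ½ × 1091.1818 × 60.015 = €32743.64 million.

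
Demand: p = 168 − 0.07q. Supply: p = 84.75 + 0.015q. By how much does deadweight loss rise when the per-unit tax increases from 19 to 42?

Competitive equilibrium: 168 − 0.07q = 84.75 + 0.015q → q* = 979.4118, p* = 99.4412.
For a per-unit tax t: Δq = t/0.085, so DWL = ½·t·(t/0.085) = t²/0.17.
At t = 19: DWL = 2123.529. At t = 42: DWL = 10376.471.
Increase = 10376.471 − 2123.529 = 8252.94.

8252.94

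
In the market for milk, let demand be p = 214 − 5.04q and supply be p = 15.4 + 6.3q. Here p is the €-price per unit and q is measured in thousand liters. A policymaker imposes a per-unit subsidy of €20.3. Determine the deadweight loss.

€18.17 thousand

Competitive equilibrium: 214 − 5.04q = 15.4 + 6.3q → q* = 17.5132, p* = 125.7333.
The subsidy lowers effective supply by 20.3: p = 6.3q − 4.9.
New quantity: 214 − 5.04q = 6.3q − 4.9 → q' = 19.3034.
Overproduction Δq = 19.3034 − 17.5132 = 1.7902; wedge = subsidy = 20.3.
The triangle = ½ × 1.7902 × 20.3 = €18.17 thousand.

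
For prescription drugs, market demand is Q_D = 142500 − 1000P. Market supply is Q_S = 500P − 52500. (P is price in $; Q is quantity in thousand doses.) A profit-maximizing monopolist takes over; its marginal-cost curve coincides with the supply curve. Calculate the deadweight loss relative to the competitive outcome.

$14648.44 thousand

In inverse form: demand P = 142.5 − 0.001Q, supply P = 105 + 0.002Q.
Competitive equilibrium: 142.5 − 0.001Q = 105 + 0.002Q → Q* = 12500, P* = 130.
Marginal revenue: MR = 142.5 − 0.002Q. Set MR = MC: 142.5 − 0.002Q = 105 + 0.002Q → Q_m = 9375.
Price P_m = 142.5 − 0.001·9375 = 133.125; MC(Q_m) = 105 + 0.002·9375 = 123.75.
Competitive Q* = 12500, so ΔQ = 3125; wedge = 133.125 − 123.75 = 9.375.
DWL = ½ × 3125 × 9.375 = $14648.44 thousand.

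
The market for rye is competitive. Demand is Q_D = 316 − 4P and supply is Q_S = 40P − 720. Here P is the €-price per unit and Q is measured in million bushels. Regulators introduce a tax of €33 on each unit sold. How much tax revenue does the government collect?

In inverse form: demand P = 79 − 0.25Q, supply P = 18 + 0.025Q.
Competitive equilibrium: 79 − 0.25Q = 18 + 0.025Q → Q* = 221.8182, P* = 23.5455.
With the tax, the buyer price exceeds the seller price by 33: (79 − 0.25Q) − (18 + 0.025Q) = 33 → Q' = 101.8182.
Tax revenue = 33 × 101.8182 = €3360 million.

€3360 million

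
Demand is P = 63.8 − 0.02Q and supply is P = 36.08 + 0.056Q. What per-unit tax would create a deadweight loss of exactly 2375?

Competitive equilibrium: 63.8 − 0.02Q = 36.08 + 0.056Q → Q* = 364.7368, P* = 56.5053.
A tax t gives ΔQ = t/0.076 and wedge t, so DWL = t²/0.152.
t²/0.152 = 2375 → t² = 361 → t = 19.

19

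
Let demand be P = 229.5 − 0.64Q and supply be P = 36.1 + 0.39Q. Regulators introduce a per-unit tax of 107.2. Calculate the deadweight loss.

Competitive equilibrium: 229.5 − 0.64Q = 36.1 + 0.39Q → Q* = 187.767, P* = 109.3291.
With the tax, the buyer price exceeds the seller price by 107.2: (229.5 − 0.64Q) − (36.1 + 0.39Q) = 107.2 → Q' = 83.6893.
ΔQ = 187.767 − 83.6893 = 104.0777; the wedge equals the tax, 107.2.
DWL = ½ × 104.0777 × 107.2 = 5578.56.

5578.56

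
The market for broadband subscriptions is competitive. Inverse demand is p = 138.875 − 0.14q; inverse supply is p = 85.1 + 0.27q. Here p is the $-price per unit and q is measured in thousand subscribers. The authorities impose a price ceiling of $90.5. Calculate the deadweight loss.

$2533.03 thousand

Competitive equilibrium: 138.875 − 0.14q = 85.1 + 0.27q → q* = 131.15854, p* = 120.5128.
At the ceiling p = 90.5, quantity supplied = (90.5 − 85.1)/0.27 = 20.
Willingness to pay at q' = 20: 138.875 − 0.14·20 = 136.075.
Δq = 131.15854 − 20 = 111.15854; wedge = 136.075 − 90.5 = 45.575.
The triangle = ½ × 111.15854 × 45.575 = $2533.03 thousand.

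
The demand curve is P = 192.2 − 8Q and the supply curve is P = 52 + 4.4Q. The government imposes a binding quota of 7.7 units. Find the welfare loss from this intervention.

Competitive equilibrium: 192.2 − 8Q = 52 + 4.4Q → Q* = 11.3065, P* = 101.7484.
At Q = 7.7: demand price = 192.2 − 8·7.7 = 130.6; supply price = 52 + 4.4·7.7 = 85.88.
ΔQ = 11.3065 − 7.7 = 3.6065; wedge = 130.6 − 85.88 = 44.72.
Deadweight loss = ½ × 3.6065 × 44.72 = 80.64.

80.64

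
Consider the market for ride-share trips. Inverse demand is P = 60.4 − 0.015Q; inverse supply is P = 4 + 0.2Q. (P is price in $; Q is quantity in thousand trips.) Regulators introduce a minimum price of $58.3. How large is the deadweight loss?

$1608.58 thousand

Competitive equilibrium: 60.4 − 0.015Q = 4 + 0.2Q → Q* = 262.3256, P* = 56.4651.
At the floor P = 58.3, quantity demanded = (60.4 − 58.3)/0.015 = 140.
Sellers' marginal cost at Q' = 140: 4 + 0.2·140 = 32.
ΔQ = 262.3256 − 140 = 122.3256; wedge = 58.3 − 32 = 26.3.
Deadweight loss = ½ × 122.3256 × 26.3 = $1608.58 thousand.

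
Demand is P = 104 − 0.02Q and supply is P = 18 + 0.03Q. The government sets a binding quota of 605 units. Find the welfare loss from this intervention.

31080.625

Competitive equilibrium: 104 − 0.02Q = 18 + 0.03Q → Q* = 1720, P* = 69.6.
At Q = 605: demand price = 104 − 0.02·605 = 91.9; supply price = 18 + 0.03·605 = 36.15.
ΔQ = 1720 − 605 = 1115; wedge = 91.9 − 36.15 = 55.75.
DWL = ½ × 1115 × 55.75 = 31080.625.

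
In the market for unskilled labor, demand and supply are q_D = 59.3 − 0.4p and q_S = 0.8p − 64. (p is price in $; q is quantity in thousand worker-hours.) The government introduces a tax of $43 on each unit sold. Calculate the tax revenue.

In inverse form: demand p = 148.25 − 2.5q, supply p = 80 + 1.25q.
Competitive equilibrium: 148.25 − 2.5q = 80 + 1.25q → q* = 18.2, p* = 102.75.
With the tax, the buyer price exceeds the seller price by 43: (148.25 − 2.5q) − (80 + 1.25q) = 43 → q' = 6.7333.
Tax revenue = 43 × 6.7333 = $289.53 thousand.

$289.53 thousand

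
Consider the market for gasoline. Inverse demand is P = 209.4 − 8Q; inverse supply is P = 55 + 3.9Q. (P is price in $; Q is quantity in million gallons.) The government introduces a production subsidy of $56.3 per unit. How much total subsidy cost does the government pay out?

$996.84 million

Competitive equilibrium: 209.4 − 8Q = 55 + 3.9Q → Q* = 12.9748, P* = 105.6017.
The subsidy lowers effective supply by 56.3: P = 3.9Q − 1.3.
New quantity: 209.4 − 8Q = 3.9Q − 1.3 → Q' = 17.7059.
Total subsidy cost = 56.3 × 17.7059 = $996.84 million.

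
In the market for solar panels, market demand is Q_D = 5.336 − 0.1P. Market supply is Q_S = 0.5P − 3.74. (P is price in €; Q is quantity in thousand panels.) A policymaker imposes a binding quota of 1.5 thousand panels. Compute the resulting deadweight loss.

€32.39 thousand

In inverse form: demand P = 53.36 − 10Q, supply P = 7.48 + 2Q.
Competitive equilibrium: 53.36 − 10Q = 7.48 + 2Q → Q* = 3.8233, P* = 15.1267.
At Q = 1.5: demand price = 53.36 − 10·1.5 = 38.36; supply price = 7.48 + 2·1.5 = 10.48.
ΔQ = 3.8233 − 1.5 = 2.3233; wedge = 38.36 − 10.48 = 27.88.
The triangle = ½ × 2.3233 × 27.88 = €32.39 thousand.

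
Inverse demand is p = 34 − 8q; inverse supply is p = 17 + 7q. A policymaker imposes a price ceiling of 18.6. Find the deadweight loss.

Competitive equilibrium: 34 − 8q = 17 + 7q → q* = 1.1333, p* = 24.9333.
At the ceiling p = 18.6, quantity supplied = (18.6 − 17)/7 = 0.2286.
Willingness to pay at q' = 0.2286: 34 − 8·0.2286 = 32.1712.
Δq = 1.1333 − 0.2286 = 0.9047; wedge = 32.1712 − 18.6 = 13.5712.
Deadweight loss = ½ × 0.9047 × 13.5712 = 6.14.

6.14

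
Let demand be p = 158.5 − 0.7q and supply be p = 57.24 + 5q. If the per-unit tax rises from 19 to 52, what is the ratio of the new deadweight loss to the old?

7.490

Competitive equilibrium: 158.5 − 0.7q = 57.24 + 5q → q* = 17.7649, p* = 146.0646.
For a per-unit tax t: Δq = t/5.7, so DWL = ½·t·(t/5.7) = t²/11.4.
At t = 19: DWL = 31.667. At t = 52: DWL = 237.193.
Ratio = (52/19)² = 7.490.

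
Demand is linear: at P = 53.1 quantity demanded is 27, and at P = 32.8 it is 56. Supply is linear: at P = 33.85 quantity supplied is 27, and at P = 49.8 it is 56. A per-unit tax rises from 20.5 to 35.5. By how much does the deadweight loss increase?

Demand slope = (32.8 − 53.1)/(56 − 27) = −0.7, so P = 72 − 0.7Q.
Supply slope = (49.8 − 33.85)/(56 − 27) = 0.55, so P = 19 + 0.55Q.
Competitive equilibrium: 72 − 0.7Q = 19 + 0.55Q → Q* = 42.4, P* = 42.32.
For a per-unit tax t: ΔQ = t/1.25, so DWL = ½·t·(t/1.25) = t²/2.5.
At t = 20.5: DWL = 168.1. At t = 35.5: DWL = 504.1.
Increase = 504.1 − 168.1 = 336.

336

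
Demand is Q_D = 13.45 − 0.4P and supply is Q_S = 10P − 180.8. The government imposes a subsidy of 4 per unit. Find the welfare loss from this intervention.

In inverse form: demand P = 33.625 − 2.5Q, supply P = 18.08 + 0.1Q.
Competitive equilibrium: 33.625 − 2.5Q = 18.08 + 0.1Q → Q* = 5.9788, P* = 18.6779.
The subsidy lowers effective supply by 4: P = 14.08 + 0.1Q.
New quantity: 33.625 − 2.5Q = 14.08 + 0.1Q → Q' = 7.5173.
Overproduction ΔQ = 7.5173 − 5.9788 = 1.5385; wedge = subsidy = 4.
The triangle = ½ × 1.5385 × 4 = 3.08.

3.08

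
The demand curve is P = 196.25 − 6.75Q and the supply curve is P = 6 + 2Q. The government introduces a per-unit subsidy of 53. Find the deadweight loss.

160.51

Competitive equilibrium: 196.25 − 6.75Q = 6 + 2Q → Q* = 21.7429, P* = 49.4857.
The subsidy lowers effective supply by 53: P = 2Q − 47.
New quantity: 196.25 − 6.75Q = 2Q − 47 → Q' = 27.8.
Overproduction ΔQ = 27.8 − 21.7429 = 6.0571; wedge = subsidy = 53.
Deadweight loss = ½ × 6.0571 × 53 = 160.51.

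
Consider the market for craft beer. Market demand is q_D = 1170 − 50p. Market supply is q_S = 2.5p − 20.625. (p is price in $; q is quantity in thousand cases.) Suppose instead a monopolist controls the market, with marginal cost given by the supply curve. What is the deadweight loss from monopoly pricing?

In inverse form: demand p = 23.4 − 0.02q, supply p = 8.25 + 0.4q.
Competitive equilibrium: 23.4 − 0.02q = 8.25 + 0.4q → q* = 36.0714, p* = 22.6786.
Marginal revenue: MR = 23.4 − 0.04q. Set MR = MC: 23.4 − 0.04q = 8.25 + 0.4q → q_m = 34.4318.
Price p_m = 23.4 − 0.02·34.4318 = 22.7114; MC(q_m) = 8.25 + 0.4·34.4318 = 22.0227.
Competitive q* = 36.0714, so Δq = 1.6396; wedge = 22.7114 − 22.0227 = 0.6887.
The triangle = ½ × 1.6396 × 0.6887 = $0.56 thousand.

$0.56 thousand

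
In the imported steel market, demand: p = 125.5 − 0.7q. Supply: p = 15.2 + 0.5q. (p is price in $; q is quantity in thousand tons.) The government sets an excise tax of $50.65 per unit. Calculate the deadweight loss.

$1068.93 thousand

Competitive equilibrium: 125.5 − 0.7q = 15.2 + 0.5q → q* = 91.9167, p* = 61.1583.
With the tax, the buyer price exceeds the seller price by 50.65: (125.5 − 0.7q) − (15.2 + 0.5q) = 50.65 → q' = 49.7083.
Δq = 91.9167 − 49.7083 = 42.2084; the wedge equals the tax, 50.65.
The triangle = ½ × 42.2084 × 50.65 = $1068.93 thousand.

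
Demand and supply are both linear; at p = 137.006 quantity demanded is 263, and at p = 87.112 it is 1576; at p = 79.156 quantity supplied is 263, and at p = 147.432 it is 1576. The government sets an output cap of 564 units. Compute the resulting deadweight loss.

Demand slope = (87.112 − 137.006)/(1576 − 263) = −0.038, so p = 147 − 0.038q.
Supply slope = (147.432 − 79.156)/(1576 − 263) = 0.052, so p = 65.48 + 0.052q.
Competitive equilibrium: 147 − 0.038q = 65.48 + 0.052q → q* = 905.7778, p* = 112.5804.
At q = 564: demand price = 147 − 0.038·564 = 125.568; supply price = 65.48 + 0.052·564 = 94.808.
Δq = 905.7778 − 564 = 341.7778; wedge = 125.568 − 94.808 = 30.76.
DWL = ½ × 341.7778 × 30.76 = 5256.54.

5256.54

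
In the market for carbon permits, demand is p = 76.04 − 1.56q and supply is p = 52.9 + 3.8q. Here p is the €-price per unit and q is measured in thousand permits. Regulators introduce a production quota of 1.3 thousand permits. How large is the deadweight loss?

€24.40 thousand

Competitive equilibrium: 76.04 − 1.56q = 52.9 + 3.8q → q* = 4.3172, p* = 69.3052.
At q = 1.3: demand price = 76.04 − 1.56·1.3 = 74.012; supply price = 52.9 + 3.8·1.3 = 57.84.
Δq = 4.3172 − 1.3 = 3.0172; wedge = 74.012 − 57.84 = 16.172.
Deadweight loss = ½ × 3.0172 × 16.172 = €24.40 thousand.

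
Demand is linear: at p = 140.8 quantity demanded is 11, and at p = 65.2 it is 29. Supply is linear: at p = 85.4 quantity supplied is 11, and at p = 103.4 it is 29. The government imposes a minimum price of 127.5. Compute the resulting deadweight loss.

145.75

Demand slope = (65.2 − 140.8)/(29 − 11) = −4.2, so p = 187 − 4.2q.
Supply slope = (103.4 − 85.4)/(29 − 11) = 1, so p = 74.4 + q.
Competitive equilibrium: 187 − 4.2q = 74.4 + q → q* = 21.6538, p* = 96.0538.
At the floor p = 127.5, quantity demanded = (187 − 127.5)/4.2 = 14.1667.
Sellers' marginal cost at q' = 14.1667: 74.4 + 1·14.1667 = 88.5667.
Δq = 21.6538 − 14.1667 = 7.4871; wedge = 127.5 − 88.5667 = 38.9333.
Deadweight loss = ½ × 7.4871 × 38.9333 = 145.75.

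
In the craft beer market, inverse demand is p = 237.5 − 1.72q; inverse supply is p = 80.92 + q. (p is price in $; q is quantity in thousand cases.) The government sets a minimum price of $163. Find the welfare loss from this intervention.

Competitive equilibrium: 237.5 − 1.72q = 80.92 + q → q* = 57.5662, p* = 138.4862.
At the floor p = 163, quantity demanded = (237.5 − 163)/1.72 = 43.314.
Sellers' marginal cost at q' = 43.314: 80.92 + 1·43.314 = 124.234.
Δq = 57.5662 − 43.314 = 14.2522; wedge = 163 − 124.234 = 38.766.
DWL = ½ × 14.2522 × 38.766 = $276.25 thousand.

$276.25 thousand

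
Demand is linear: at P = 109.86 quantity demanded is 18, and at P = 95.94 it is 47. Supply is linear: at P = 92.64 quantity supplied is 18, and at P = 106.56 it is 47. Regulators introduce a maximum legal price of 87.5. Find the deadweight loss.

393.88

Demand slope = (95.94 − 109.86)/(47 − 18) = −0.48, so P = 118.5 − 0.48Q.
Supply slope = (106.56 − 92.64)/(47 − 18) = 0.48, so P = 84 + 0.48Q.
Competitive equilibrium: 118.5 − 0.48Q = 84 + 0.48Q → Q* = 35.9375, P* = 101.25.
At the ceiling P = 87.5, quantity supplied = (87.5 − 84)/0.48 = 7.2917.
Willingness to pay at Q' = 7.2917: 118.5 − 0.48·7.2917 = 115.
ΔQ = 35.9375 − 7.2917 = 28.6458; wedge = 115 − 87.5 = 27.5.
Deadweight loss = ½ × 28.6458 × 27.5 = 393.88.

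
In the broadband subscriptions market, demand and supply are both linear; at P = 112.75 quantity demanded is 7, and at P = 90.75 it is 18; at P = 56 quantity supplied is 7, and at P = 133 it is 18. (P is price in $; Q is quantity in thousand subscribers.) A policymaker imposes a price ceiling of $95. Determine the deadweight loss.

$2.43 thousand

Demand slope = (90.75 − 112.75)/(18 − 7) = −2, so P = 126.75 − 2Q.
Supply slope = (133 − 56)/(18 − 7) = 7, so P = 7 + 7Q.
Competitive equilibrium: 126.75 − 2Q = 7 + 7Q → Q* = 13.3056, P* = 100.1389.
At the ceiling P = 95, quantity supplied = (95 − 7)/7 = 12.5714.
Willingness to pay at Q' = 12.5714: 126.75 − 2·12.5714 = 101.6072.
ΔQ = 13.3056 − 12.5714 = 0.7342; wedge = 101.6072 − 95 = 6.6072.
The triangle = ½ × 0.7342 × 6.6072 = $2.43 thousand.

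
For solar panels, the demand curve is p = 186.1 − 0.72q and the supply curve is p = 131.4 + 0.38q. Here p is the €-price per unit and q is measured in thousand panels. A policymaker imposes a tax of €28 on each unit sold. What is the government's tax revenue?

€679.64 thousand

Competitive equilibrium: 186.1 − 0.72q = 131.4 + 0.38q → q* = 49.7273, p* = 150.2964.
With the tax, the buyer price exceeds the seller price by 28: (186.1 − 0.72q) − (131.4 + 0.38q) = 28 → q' = 24.2727.
Tax revenue = 28 × 24.2727 = €679.64 thousand.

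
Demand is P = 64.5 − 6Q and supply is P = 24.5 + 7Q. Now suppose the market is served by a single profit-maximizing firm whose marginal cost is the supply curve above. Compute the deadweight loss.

6.14

Competitive equilibrium: 64.5 − 6Q = 24.5 + 7Q → Q* = 3.0769, P* = 46.0385.
Marginal revenue: MR = 64.5 − 12Q. Set MR = MC: 64.5 − 12Q = 24.5 + 7Q → Q_m = 2.1053.
Price P_m = 64.5 − 6·2.1053 = 51.8682; MC(Q_m) = 24.5 + 7·2.1053 = 39.2371.
Competitive Q* = 3.0769, so ΔQ = 0.9716; wedge = 51.8682 − 39.2371 = 12.6311.
The triangle = ½ × 0.9716 × 12.6311 = 6.14.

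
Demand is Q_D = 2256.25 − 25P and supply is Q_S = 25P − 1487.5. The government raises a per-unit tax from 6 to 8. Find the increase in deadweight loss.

175

In inverse form: demand P = 90.25 − 0.04Q, supply P = 59.5 + 0.04Q.
Competitive equilibrium: 90.25 − 0.04Q = 59.5 + 0.04Q → Q* = 384.375, P* = 74.875.
For a per-unit tax t: ΔQ = t/0.08, so DWL = ½·t·(t/0.08) = t²/0.16.
At t = 6: DWL = 225. At t = 8: DWL = 400.
Increase = 400 − 225 = 175.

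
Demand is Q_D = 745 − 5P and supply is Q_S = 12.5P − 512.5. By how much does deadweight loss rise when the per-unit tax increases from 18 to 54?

4628.57

In inverse form: demand P = 149 − 0.2Q, supply P = 41 + 0.08Q.
Competitive equilibrium: 149 − 0.2Q = 41 + 0.08Q → Q* = 385.7143, P* = 71.8571.
For a per-unit tax t: ΔQ = t/0.28, so DWL = ½·t·(t/0.28) = t²/0.56.
At t = 18: DWL = 578.571. At t = 54: DWL = 5207.143.
Increase = 5207.143 − 578.571 = 4628.57.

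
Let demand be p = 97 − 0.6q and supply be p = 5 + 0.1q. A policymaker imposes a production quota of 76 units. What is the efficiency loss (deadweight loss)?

Competitive equilibrium: 97 − 0.6q = 5 + 0.1q → q* = 131.4286, p* = 18.1429.
At q = 76: demand price = 97 − 0.6·76 = 51.4; supply price = 5 + 0.1·76 = 12.6.
Δq = 131.4286 − 76 = 55.4286; wedge = 51.4 − 12.6 = 38.8.
The triangle = ½ × 55.4286 × 38.8 = 1075.31.

1075.31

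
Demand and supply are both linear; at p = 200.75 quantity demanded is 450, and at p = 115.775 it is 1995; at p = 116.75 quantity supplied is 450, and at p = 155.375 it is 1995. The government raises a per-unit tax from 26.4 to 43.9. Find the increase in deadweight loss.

7689.06

Demand slope = (115.775 − 200.75)/(1995 − 450) = −0.055, so p = 225.5 − 0.055q.
Supply slope = (155.375 − 116.75)/(1995 − 450) = 0.025, so p = 105.5 + 0.025q.
Competitive equilibrium: 225.5 − 0.055q = 105.5 + 0.025q → q* = 1500, p* = 143.
For a per-unit tax t: Δq = t/0.08, so DWL = ½·t·(t/0.08) = t²/0.16.
At t = 26.4: DWL = 4356. At t = 43.9: DWL = 12045.063.
Increase = 12045.063 − 4356 = 7689.06.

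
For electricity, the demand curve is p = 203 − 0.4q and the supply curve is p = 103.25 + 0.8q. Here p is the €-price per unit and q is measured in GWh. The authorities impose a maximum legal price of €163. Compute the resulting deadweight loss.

€42.71

Competitive equilibrium: 203 − 0.4q = 103.25 + 0.8q → q* = 83.125, p* = 169.75.
At the ceiling p = 163, quantity supplied = (163 − 103.25)/0.8 = 74.6875.
Willingness to pay at q' = 74.6875: 203 − 0.4·74.6875 = 173.125.
Δq = 83.125 − 74.6875 = 8.4375; wedge = 173.125 − 163 = 10.125.
Welfare loss = ½ × 8.4375 × 10.125 = €42.71.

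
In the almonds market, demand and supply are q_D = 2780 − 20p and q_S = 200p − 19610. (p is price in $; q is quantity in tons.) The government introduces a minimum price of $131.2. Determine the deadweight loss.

In inverse form: demand p = 139 − 0.05q, supply p = 98.05 + 0.005q.
Competitive equilibrium: 139 − 0.05q = 98.05 + 0.005q → q* = 744.5455, p* = 101.7727.
At the floor p = 131.2, quantity demanded = (139 − 131.2)/0.05 = 156.
Sellers' marginal cost at q' = 156: 98.05 + 0.005·156 = 98.83.
Δq = 744.5455 − 156 = 588.5455; wedge = 131.2 − 98.83 = 32.37.
Welfare loss = ½ × 588.5455 × 32.37 = $9525.61.

$9525.61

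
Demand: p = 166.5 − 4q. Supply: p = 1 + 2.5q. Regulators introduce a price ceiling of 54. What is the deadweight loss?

Competitive equilibrium: 166.5 − 4q = 1 + 2.5q → q* = 25.4615, p* = 64.6538.
At the ceiling p = 54, quantity supplied = (54 − 1)/2.5 = 21.2.
Willingness to pay at q' = 21.2: 166.5 − 4·21.2 = 81.7.
Δq = 25.4615 − 21.2 = 4.2615; wedge = 81.7 − 54 = 27.7.
DWL = ½ × 4.2615 × 27.7 = 59.02.

59.02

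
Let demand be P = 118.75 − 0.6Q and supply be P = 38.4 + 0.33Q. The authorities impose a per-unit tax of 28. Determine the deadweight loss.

421.51

Competitive equilibrium: 118.75 − 0.6Q = 38.4 + 0.33Q → Q* = 86.3978, P* = 66.9113.
With the tax, the buyer price exceeds the seller price by 28: (118.75 − 0.6Q) − (38.4 + 0.33Q) = 28 → Q' = 56.2903.
ΔQ = 86.3978 − 56.2903 = 30.1075; the wedge equals the tax, 28.
Deadweight loss = ½ × 30.1075 × 28 = 421.51.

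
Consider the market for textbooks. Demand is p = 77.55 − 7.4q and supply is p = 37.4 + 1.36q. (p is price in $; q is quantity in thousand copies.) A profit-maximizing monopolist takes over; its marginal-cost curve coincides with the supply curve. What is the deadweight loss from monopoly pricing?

$19.29 thousand

Competitive equilibrium: 77.55 − 7.4q = 37.4 + 1.36q → q* = 4.5833, p* = 43.6333.
Marginal revenue: MR = 77.55 − 14.8q. Set MR = MC: 77.55 − 14.8q = 37.4 + 1.36q → q_m = 2.4845.
Price p_m = 77.55 − 7.4·2.4845 = 59.1647; MC(q_m) = 37.4 + 1.36·2.4845 = 40.7789.
Competitive q* = 4.5833, so Δq = 2.0988; wedge = 59.1647 − 40.7789 = 18.3858.
Welfare loss = ½ × 2.0988 × 18.3858 = $19.29 thousand.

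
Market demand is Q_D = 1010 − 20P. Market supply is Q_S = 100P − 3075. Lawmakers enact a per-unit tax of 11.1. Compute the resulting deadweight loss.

In inverse form: demand P = 50.5 − 0.05Q, supply P = 30.75 + 0.01Q.
Competitive equilibrium: 50.5 − 0.05Q = 30.75 + 0.01Q → Q* = 329.1667, P* = 34.0417.
With the tax, the buyer price exceeds the seller price by 11.1: (50.5 − 0.05Q) − (30.75 + 0.01Q) = 11.1 → Q' = 144.1667.
ΔQ = 329.1667 − 144.1667 = 185; the wedge equals the tax, 11.1.
DWL = ½ × 185 × 11.1 = 1026.75.

1026.75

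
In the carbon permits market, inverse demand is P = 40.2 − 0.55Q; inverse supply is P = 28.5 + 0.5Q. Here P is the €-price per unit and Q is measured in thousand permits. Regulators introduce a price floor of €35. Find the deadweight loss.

€1.50 thousand

Competitive equilibrium: 40.2 − 0.55Q = 28.5 + 0.5Q → Q* = 11.1429, P* = 34.0714.
At the floor P = 35, quantity demanded = (40.2 − 35)/0.55 = 9.4545.
Sellers' marginal cost at Q' = 9.4545: 28.5 + 0.5·9.4545 = 33.2273.
ΔQ = 11.1429 − 9.4545 = 1.6884; wedge = 35 − 33.2273 = 1.7727.
Deadweight loss = ½ × 1.6884 × 1.7727 = €1.50 thousand.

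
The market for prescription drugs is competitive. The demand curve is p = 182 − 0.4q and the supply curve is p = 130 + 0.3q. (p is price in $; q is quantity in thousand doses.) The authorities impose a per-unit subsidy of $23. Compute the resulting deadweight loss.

$377.86 thousand

Competitive equilibrium: 182 − 0.4q = 130 + 0.3q → q* = 74.2857, p* = 152.2857.
The subsidy lowers effective supply by 23: p = 107 + 0.3q.
New quantity: 182 − 0.4q = 107 + 0.3q → q' = 107.1429.
Overproduction Δq = 107.1429 − 74.2857 = 32.8572; wedge = subsidy = 23.
Welfare loss = ½ × 32.8572 × 23 = $377.86 thousand.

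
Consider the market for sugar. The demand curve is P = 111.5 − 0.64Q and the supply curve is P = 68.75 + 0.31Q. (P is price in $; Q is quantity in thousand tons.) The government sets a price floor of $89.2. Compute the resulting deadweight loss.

Competitive equilibrium: 111.5 − 0.64Q = 68.75 + 0.31Q → Q* = 45, P* = 82.7.
At the floor P = 89.2, quantity demanded = (111.5 − 89.2)/0.64 = 34.8438.
Sellers' marginal cost at Q' = 34.8438: 68.75 + 0.31·34.8438 = 79.5516.
ΔQ = 45 − 34.8438 = 10.1562; wedge = 89.2 − 79.5516 = 9.6484.
The triangle = ½ × 10.1562 × 9.6484 = $49 thousand.

$49 thousand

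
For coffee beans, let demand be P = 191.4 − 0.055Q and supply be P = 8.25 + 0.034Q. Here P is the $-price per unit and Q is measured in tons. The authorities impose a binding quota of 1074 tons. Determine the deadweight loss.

Competitive equilibrium: 191.4 − 0.055Q = 8.25 + 0.034Q → Q* = 2057.86517, P* = 78.21742.
At Q = 1074: demand price = 191.4 − 0.055·1074 = 132.33; supply price = 8.25 + 0.034·1074 = 44.766.
ΔQ = 2057.86517 − 1074 = 983.86517; wedge = 132.33 − 44.766 = 87.564.
DWL = ½ × 983.86517 × 87.564 = $43075.58.

$43075.58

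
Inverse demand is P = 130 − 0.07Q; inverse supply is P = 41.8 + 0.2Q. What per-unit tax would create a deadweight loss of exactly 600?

18

Competitive equilibrium: 130 − 0.07Q = 41.8 + 0.2Q → Q* = 326.6667, P* = 107.1333.
A tax t gives ΔQ = t/0.27 and wedge t, so DWL = t²/0.54.
t²/0.54 = 600 → t² = 324 → t = 18.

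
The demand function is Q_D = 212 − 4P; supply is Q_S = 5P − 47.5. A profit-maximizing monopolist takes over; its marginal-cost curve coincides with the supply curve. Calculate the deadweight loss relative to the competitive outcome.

268.18

In inverse form: demand P = 53 − 0.25Q, supply P = 9.5 + 0.2Q.
Competitive equilibrium: 53 − 0.25Q = 9.5 + 0.2Q → Q* = 96.6667, P* = 28.8333.
Marginal revenue: MR = 53 − 0.5Q. Set MR = MC: 53 − 0.5Q = 9.5 + 0.2Q → Q_m = 62.1429.
Price P_m = 53 − 0.25·62.1429 = 37.4643; MC(Q_m) = 9.5 + 0.2·62.1429 = 21.9286.
Competitive Q* = 96.6667, so ΔQ = 34.5238; wedge = 37.4643 − 21.9286 = 15.5357.
The triangle = ½ × 34.5238 × 15.5357 = 268.18.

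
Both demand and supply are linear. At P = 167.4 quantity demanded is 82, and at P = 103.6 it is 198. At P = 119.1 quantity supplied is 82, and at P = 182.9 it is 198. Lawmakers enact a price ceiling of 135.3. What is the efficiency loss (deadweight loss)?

114.91

Demand slope = (103.6 − 167.4)/(198 − 82) = −0.55, so P = 212.5 − 0.55Q.
Supply slope = (182.9 − 119.1)/(198 − 82) = 0.55, so P = 74 + 0.55Q.
Competitive equilibrium: 212.5 − 0.55Q = 74 + 0.55Q → Q* = 125.9091, P* = 143.25.
At the ceiling P = 135.3, quantity supplied = (135.3 − 74)/0.55 = 111.4545.
Willingness to pay at Q' = 111.4545: 212.5 − 0.55·111.4545 = 151.2.
ΔQ = 125.9091 − 111.4545 = 14.4546; wedge = 151.2 − 135.3 = 15.9.
DWL = ½ × 14.4546 × 15.9 = 114.91.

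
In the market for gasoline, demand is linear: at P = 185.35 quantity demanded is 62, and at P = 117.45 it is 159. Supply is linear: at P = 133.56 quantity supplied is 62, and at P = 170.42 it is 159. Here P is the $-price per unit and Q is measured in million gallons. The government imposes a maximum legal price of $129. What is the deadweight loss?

Demand slope = (117.45 − 185.35)/(159 − 62) = −0.7, so P = 228.75 − 0.7Q.
Supply slope = (170.42 − 133.56)/(159 − 62) = 0.38, so P = 110 + 0.38Q.
Competitive equilibrium: 228.75 − 0.7Q = 110 + 0.38Q → Q* = 109.9537, P* = 151.7824.
At the ceiling P = 129, quantity supplied = (129 − 110)/0.38 = 50.
Willingness to pay at Q' = 50: 228.75 − 0.7·50 = 193.75.
ΔQ = 109.9537 − 50 = 59.9537; wedge = 193.75 − 129 = 64.75.
Welfare loss = ½ × 59.9537 × 64.75 = $1941 million.

$1941 million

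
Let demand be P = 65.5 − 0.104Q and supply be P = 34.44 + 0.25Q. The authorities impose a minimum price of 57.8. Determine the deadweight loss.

Competitive equilibrium: 65.5 − 0.104Q = 34.44 + 0.25Q → Q* = 87.7401, P* = 56.375.
At the floor P = 57.8, quantity demanded = (65.5 − 57.8)/0.104 = 74.0385.
Sellers' marginal cost at Q' = 74.0385: 34.44 + 0.25·74.0385 = 52.9496.
ΔQ = 87.7401 − 74.0385 = 13.7016; wedge = 57.8 − 52.9496 = 4.8504.
DWL = ½ × 13.7016 × 4.8504 = 33.23.

33.23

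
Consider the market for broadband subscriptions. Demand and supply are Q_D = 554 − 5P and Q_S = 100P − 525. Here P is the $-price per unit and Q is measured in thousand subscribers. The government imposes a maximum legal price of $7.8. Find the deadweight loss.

$6438.10 thousand

In inverse form: demand P = 110.8 − 0.2Q, supply P = 5.25 + 0.01Q.
Competitive equilibrium: 110.8 − 0.2Q = 5.25 + 0.01Q → Q* = 502.61905, P* = 10.27619.
At the ceiling P = 7.8, quantity supplied = (7.8 − 5.25)/0.01 = 255.
Willingness to pay at Q' = 255: 110.8 − 0.2·255 = 59.8.
ΔQ = 502.61905 − 255 = 247.61905; wedge = 59.8 − 7.8 = 52.
The triangle = ½ × 247.61905 × 52 = $6438.10 thousand.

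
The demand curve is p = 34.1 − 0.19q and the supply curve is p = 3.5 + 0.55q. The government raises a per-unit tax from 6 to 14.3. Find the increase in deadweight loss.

113.84

Competitive equilibrium: 34.1 − 0.19q = 3.5 + 0.55q → q* = 41.3514, p* = 26.2432.
For a per-unit tax t: Δq = t/0.74, so DWL = ½·t·(t/0.74) = t²/1.48.
At t = 6: DWL = 24.3243. At t = 14.3: DWL = 138.1689.
Increase = 138.1689 − 24.3243 = 113.84.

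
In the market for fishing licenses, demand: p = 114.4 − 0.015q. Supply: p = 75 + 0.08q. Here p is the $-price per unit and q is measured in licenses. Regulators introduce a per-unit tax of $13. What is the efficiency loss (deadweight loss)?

$889.47

Competitive equilibrium: 114.4 − 0.015q = 75 + 0.08q → q* = 414.7368, p* = 108.1789.
With the tax, the buyer price exceeds the seller price by 13: (114.4 − 0.015q) − (75 + 0.08q) = 13 → q' = 277.8947.
Δq = 414.7368 − 277.8947 = 136.8421; the wedge equals the tax, 13.
Deadweight loss = ½ × 136.8421 × 13 = $889.47.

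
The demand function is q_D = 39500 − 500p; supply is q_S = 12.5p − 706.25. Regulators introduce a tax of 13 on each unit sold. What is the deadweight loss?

In inverse form: demand p = 79 − 0.002q, supply p = 56.5 + 0.08q.
Competitive equilibrium: 79 − 0.002q = 56.5 + 0.08q → q* = 274.3902, p* = 78.4512.
With the tax, the buyer price exceeds the seller price by 13: (79 − 0.002q) − (56.5 + 0.08q) = 13 → q' = 115.8537.
Δq = 274.3902 − 115.8537 = 158.5365; the wedge equals the tax, 13.
Deadweight loss = ½ × 158.5365 × 13 = 1030.49.

1030.49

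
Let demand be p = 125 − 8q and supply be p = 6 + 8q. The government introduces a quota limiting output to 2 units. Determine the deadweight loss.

236.53

Competitive equilibrium: 125 − 8q = 6 + 8q → q* = 7.4375, p* = 65.5.
At q = 2: demand price = 125 − 8·2 = 109; supply price = 6 + 8·2 = 22.
Δq = 7.4375 − 2 = 5.4375; wedge = 109 − 22 = 87.
DWL = ½ × 5.4375 × 87 = 236.53.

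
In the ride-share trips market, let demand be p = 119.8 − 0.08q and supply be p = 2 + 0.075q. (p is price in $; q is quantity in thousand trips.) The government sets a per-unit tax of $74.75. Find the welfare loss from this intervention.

Competitive equilibrium: 119.8 − 0.08q = 2 + 0.075q → q* = 760, p* = 59.
With the tax, the buyer price exceeds the seller price by 74.75: (119.8 − 0.08q) − (2 + 0.075q) = 74.75 → q' = 277.7419.
Δq = 760 − 277.7419 = 482.2581; the wedge equals the tax, 74.75.
Welfare loss = ½ × 482.2581 × 74.75 = $18024.40 thousand.

$18024.40 thousand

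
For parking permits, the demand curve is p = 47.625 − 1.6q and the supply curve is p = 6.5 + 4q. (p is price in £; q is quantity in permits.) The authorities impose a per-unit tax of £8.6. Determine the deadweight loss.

£6.60

Competitive equilibrium: 47.625 − 1.6q = 6.5 + 4q → q* = 7.3438, p* = 35.875.
With the tax, the buyer price exceeds the seller price by 8.6: (47.625 − 1.6q) − (6.5 + 4q) = 8.6 → q' = 5.808.
Δq = 7.3438 − 5.808 = 1.5358; the wedge equals the tax, 8.6.
DWL = ½ × 1.5358 × 8.6 = £6.60.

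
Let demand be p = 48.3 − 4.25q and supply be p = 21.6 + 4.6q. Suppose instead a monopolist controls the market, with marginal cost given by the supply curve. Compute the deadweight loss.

4.24

Competitive equilibrium: 48.3 − 4.25q = 21.6 + 4.6q → q* = 3.0169, p* = 35.478.
Marginal revenue: MR = 48.3 − 8.5q. Set MR = MC: 48.3 − 8.5q = 21.6 + 4.6q → q_m = 2.0382.
Price p_m = 48.3 − 4.25·2.0382 = 39.6377; MC(q_m) = 21.6 + 4.6·2.0382 = 30.9757.
Competitive q* = 3.0169, so Δq = 0.9787; wedge = 39.6377 − 30.9757 = 8.662.
The triangle = ½ × 0.9787 × 8.662 = 4.24.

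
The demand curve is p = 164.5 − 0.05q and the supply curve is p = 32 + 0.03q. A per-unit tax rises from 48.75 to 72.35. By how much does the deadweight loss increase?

Competitive equilibrium: 164.5 − 0.05q = 32 + 0.03q → q* = 1656.25, p* = 81.6875.
For a per-unit tax t: Δq = t/0.08, so DWL = ½·t·(t/0.08) = t²/0.16.
At t = 48.75: DWL = 14853.516. At t = 72.35: DWL = 32715.766.
Increase = 32715.766 − 14853.516 = 17862.25.

17862.25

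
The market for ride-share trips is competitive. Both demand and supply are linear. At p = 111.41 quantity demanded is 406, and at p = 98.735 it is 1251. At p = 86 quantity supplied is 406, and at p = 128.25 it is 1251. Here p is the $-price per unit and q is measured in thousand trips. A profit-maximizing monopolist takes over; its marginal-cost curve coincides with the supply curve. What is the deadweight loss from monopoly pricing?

$725.64 thousand

Demand slope = (98.735 − 111.41)/(1251 − 406) = −0.015, so p = 117.5 − 0.015q.
Supply slope = (128.25 − 86)/(1251 − 406) = 0.05, so p = 65.7 + 0.05q.
Competitive equilibrium: 117.5 − 0.015q = 65.7 + 0.05q → q* = 796.9231, p* = 105.5462.
Marginal revenue: MR = 117.5 − 0.03q. Set MR = MC: 117.5 − 0.03q = 65.7 + 0.05q → q_m = 647.5.
Price p_m = 117.5 − 0.015·647.5 = 107.7875; MC(q_m) = 65.7 + 0.05·647.5 = 98.075.
Competitive q* = 796.9231, so Δq = 149.4231; wedge = 107.7875 − 98.075 = 9.7125.
The triangle = ½ × 149.4231 × 9.7125 = $725.64 thousand.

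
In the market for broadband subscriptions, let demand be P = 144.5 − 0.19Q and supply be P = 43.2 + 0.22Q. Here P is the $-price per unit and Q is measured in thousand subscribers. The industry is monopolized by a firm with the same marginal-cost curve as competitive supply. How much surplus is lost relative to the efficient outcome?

$1254.90 thousand

Competitive equilibrium: 144.5 − 0.19Q = 43.2 + 0.22Q → Q* = 247.07317, P* = 97.5561.
Marginal revenue: MR = 144.5 − 0.38Q. Set MR = MC: 144.5 − 0.38Q = 43.2 + 0.22Q → Q_m = 168.83333.
Price P_m = 144.5 − 0.19·168.83333 = 112.42167; MC(Q_m) = 43.2 + 0.22·168.83333 = 80.34333.
Competitive Q* = 247.07317, so ΔQ = 78.23984; wedge = 112.42167 − 80.34333 = 32.07834.
Welfare loss = ½ × 78.23984 × 32.07834 = $1254.90 thousand.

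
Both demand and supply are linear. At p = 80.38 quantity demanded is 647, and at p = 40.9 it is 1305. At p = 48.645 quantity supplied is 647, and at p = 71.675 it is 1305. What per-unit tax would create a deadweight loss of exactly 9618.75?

Demand slope = (40.9 − 80.38)/(1305 − 647) = −0.06, so p = 119.2 − 0.06q.
Supply slope = (71.675 − 48.645)/(1305 − 647) = 0.035, so p = 26 + 0.035q.
Competitive equilibrium: 119.2 − 0.06q = 26 + 0.035q → q* = 981.0526, p* = 60.3368.
A tax t gives Δq = t/0.095 and wedge t, so DWL = t²/0.19.
t²/0.19 = 9618.75 → t² = 1827.5625 → t = 42.75.

42.75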